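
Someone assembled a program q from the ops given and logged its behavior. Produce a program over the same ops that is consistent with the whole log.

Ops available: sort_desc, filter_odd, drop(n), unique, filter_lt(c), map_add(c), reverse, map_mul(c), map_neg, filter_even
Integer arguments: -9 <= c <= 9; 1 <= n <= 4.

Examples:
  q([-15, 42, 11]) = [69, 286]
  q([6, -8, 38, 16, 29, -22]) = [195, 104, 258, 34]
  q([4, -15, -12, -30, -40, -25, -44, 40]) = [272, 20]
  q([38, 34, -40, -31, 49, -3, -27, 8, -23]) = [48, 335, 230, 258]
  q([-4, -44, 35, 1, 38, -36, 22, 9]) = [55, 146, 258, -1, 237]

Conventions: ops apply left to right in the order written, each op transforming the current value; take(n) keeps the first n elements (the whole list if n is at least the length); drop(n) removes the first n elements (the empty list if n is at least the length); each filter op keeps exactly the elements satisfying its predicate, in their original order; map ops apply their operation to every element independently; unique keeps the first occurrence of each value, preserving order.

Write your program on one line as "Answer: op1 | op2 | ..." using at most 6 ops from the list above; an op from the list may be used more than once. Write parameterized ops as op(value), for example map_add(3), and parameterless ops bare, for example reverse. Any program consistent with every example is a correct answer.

map_mul(-7) | filter_lt(-4) | map_neg | map_add(-8) | reverse

Check, running the answer program on each example:
  [-15, 42, 11] -> [105, -294, -77] -> [-294, -77] -> [294, 77] -> [286, 69] -> [69, 286]
  [6, -8, 38, 16, 29, -22] -> [-42, 56, -266, -112, -203, 154] -> [-42, -266, -112, -203] -> [42, 266, 112, 203] -> [34, 258, 104, 195] -> [195, 104, 258, 34]
  [4, -15, -12, -30, -40, -25, -44, 40] -> [-28, 105, 84, 210, 280, 175, 308, -280] -> [-28, -280] -> [28, 280] -> [20, 272] -> [272, 20]
  [38, 34, -40, -31, 49, -3, -27, 8, -23] -> [-266, -238, 280, 217, -343, 21, 189, -56, 161] -> [-266, -238, -343, -56] -> [266, 238, 343, 56] -> [258, 230, 335, 48] -> [48, 335, 230, 258]
  [-4, -44, 35, 1, 38, -36, 22, 9] -> [28, 308, -245, -7, -266, 252, -154, -63] -> [-245, -7, -266, -154, -63] -> [245, 7, 266, 154, 63] -> [237, -1, 258, 146, 55] -> [55, 146, 258, -1, 237]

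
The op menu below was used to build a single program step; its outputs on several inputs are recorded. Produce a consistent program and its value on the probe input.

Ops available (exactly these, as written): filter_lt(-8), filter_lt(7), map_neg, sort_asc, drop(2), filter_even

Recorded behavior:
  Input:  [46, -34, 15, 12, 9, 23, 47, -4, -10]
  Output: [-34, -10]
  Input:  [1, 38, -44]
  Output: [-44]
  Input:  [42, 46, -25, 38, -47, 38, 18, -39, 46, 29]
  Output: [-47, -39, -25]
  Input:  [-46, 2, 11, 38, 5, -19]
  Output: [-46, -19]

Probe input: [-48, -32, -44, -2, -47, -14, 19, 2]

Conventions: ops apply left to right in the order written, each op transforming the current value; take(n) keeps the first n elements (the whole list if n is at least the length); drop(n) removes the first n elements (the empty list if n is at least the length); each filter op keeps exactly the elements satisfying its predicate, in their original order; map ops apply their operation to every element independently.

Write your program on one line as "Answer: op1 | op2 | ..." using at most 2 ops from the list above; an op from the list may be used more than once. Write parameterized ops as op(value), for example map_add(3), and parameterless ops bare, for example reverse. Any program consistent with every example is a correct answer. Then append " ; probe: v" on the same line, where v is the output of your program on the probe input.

sort_asc | filter_lt(-8) ; probe: [-48, -47, -44, -32, -14]

Check, running the answer program on each example:
  [46, -34, 15, 12, 9, 23, 47, -4, -10] -> [-34, -10, -4, 9, 12, 15, 23, 46, 47] -> [-34, -10]
  [1, 38, -44] -> [-44, 1, 38] -> [-44]
  [42, 46, -25, 38, -47, 38, 18, -39, 46, 29] -> [-47, -39, -25, 18, 29, 38, 38, 42, 46, 46] -> [-47, -39, -25]
  [-46, 2, 11, 38, 5, -19] -> [-46, -19, 2, 5, 11, 38] -> [-46, -19]
  probe: [-48, -32, -44, -2, -47, -14, 19, 2] -> [-48, -47, -44, -32, -14, -2, 2, 19] -> [-48, -47, -44, -32, -14]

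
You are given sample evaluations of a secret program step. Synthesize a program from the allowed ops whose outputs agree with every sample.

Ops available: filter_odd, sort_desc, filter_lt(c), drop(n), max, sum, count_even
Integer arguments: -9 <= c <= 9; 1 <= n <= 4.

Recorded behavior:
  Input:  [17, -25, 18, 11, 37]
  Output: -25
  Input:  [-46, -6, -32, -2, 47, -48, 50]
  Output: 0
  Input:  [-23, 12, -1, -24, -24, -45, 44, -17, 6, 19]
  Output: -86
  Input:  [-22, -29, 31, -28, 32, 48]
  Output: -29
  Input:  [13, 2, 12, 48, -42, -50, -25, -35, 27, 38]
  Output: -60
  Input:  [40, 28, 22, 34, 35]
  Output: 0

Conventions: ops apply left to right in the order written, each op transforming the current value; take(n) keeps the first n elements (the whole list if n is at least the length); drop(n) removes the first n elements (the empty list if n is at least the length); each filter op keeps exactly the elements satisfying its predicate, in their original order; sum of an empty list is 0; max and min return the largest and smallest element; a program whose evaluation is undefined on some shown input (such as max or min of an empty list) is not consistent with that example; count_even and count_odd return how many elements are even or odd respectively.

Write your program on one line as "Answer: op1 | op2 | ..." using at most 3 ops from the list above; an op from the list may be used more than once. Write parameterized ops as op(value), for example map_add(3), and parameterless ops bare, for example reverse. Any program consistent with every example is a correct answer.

filter_lt(4) | filter_odd | sum

Check, running the answer program on each example:
  [17, -25, 18, 11, 37] -> [-25] -> [-25] -> -25
  [-46, -6, -32, -2, 47, -48, 50] -> [-46, -6, -32, -2, -48] -> [] -> 0
  [-23, 12, -1, -24, -24, -45, 44, -17, 6, 19] -> [-23, -1, -24, -24, -45, -17] -> [-23, -1, -45, -17] -> -86
  [-22, -29, 31, -28, 32, 48] -> [-22, -29, -28] -> [-29] -> -29
  [13, 2, 12, 48, -42, -50, -25, -35, 27, 38] -> [2, -42, -50, -25, -35] -> [-25, -35] -> -60
  [40, 28, 22, 34, 35] -> [] -> [] -> 0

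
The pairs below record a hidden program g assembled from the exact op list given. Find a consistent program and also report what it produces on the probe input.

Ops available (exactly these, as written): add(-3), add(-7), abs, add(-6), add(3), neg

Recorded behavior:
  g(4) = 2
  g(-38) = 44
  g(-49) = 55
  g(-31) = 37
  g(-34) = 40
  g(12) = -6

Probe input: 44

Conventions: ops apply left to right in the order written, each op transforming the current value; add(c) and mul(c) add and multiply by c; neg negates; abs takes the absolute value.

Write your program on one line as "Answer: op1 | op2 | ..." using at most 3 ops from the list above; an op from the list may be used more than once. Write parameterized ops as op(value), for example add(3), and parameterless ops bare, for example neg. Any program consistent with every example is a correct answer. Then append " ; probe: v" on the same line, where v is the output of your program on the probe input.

add(-6) | neg ; probe: -38

Check, running the answer program on each example:
  4 -> -2 -> 2
  -38 -> -44 -> 44
  -49 -> -55 -> 55
  -31 -> -37 -> 37
  -34 -> -40 -> 40
  12 -> 6 -> -6
  probe: 44 -> 38 -> -38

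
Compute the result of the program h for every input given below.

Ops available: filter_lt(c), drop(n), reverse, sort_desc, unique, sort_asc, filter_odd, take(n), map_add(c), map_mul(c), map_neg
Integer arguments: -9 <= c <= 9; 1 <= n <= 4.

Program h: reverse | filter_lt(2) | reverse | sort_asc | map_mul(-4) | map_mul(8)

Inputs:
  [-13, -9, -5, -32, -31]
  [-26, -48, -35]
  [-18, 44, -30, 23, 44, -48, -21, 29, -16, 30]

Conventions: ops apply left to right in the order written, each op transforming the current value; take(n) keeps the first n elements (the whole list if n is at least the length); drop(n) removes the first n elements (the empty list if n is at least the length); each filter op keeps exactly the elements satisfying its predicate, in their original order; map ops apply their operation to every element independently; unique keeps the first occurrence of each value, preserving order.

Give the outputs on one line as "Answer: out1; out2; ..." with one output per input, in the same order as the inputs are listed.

Execution, op by op:
  [-13, -9, -5, -32, -31] -> [-31, -32, -5, -9, -13] -> [-31, -32, -5, -9, -13] -> [-13, -9, -5, -32, -31] -> [-32, -31, -13, -9, -5] -> [128, 124, 52, 36, 20] -> [1024, 992, 416, 288, 160]
  [-26, -48, -35] -> [-35, -48, -26] -> [-35, -48, -26] -> [-26, -48, -35] -> [-48, -35, -26] -> [192, 140, 104] -> [1536, 1120, 832]
  [-18, 44, -30, 23, 44, -48, -21, 29, -16, 30] -> [30, -16, 29, -21, -48, 44, 23, -30, 44, -18] -> [-16, -21, -48, -30, -18] -> [-18, -30, -48, -21, -16] -> [-48, -30, -21, -18, -16] -> [192, 120, 84, 72, 64] -> [1536, 960, 672, 576, 512]

[1024, 992, 416, 288, 160]; [1536, 1120, 832]; [1536, 960, 672, 576, 512]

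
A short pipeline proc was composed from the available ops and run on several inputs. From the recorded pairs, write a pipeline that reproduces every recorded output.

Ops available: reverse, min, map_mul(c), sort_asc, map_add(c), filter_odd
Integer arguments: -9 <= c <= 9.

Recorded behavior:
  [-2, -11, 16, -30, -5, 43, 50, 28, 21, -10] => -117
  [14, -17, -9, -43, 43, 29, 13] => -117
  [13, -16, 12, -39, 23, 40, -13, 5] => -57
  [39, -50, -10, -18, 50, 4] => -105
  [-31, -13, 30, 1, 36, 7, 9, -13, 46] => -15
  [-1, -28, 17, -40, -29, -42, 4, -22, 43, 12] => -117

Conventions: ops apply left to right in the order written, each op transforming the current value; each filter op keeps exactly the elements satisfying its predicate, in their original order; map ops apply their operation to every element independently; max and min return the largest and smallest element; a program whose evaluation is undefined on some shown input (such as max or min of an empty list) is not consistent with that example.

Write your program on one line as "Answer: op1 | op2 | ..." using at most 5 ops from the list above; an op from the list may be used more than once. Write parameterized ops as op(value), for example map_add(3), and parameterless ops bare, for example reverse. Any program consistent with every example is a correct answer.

map_add(-2) | filter_odd | map_add(-2) | map_mul(-3) | min

Check, running the answer program on each example:
  [-2, -11, 16, -30, -5, 43, 50, 28, 21, -10] -> [-4, -13, 14, -32, -7, 41, 48, 26, 19, -12] -> [-13, -7, 41, 19] -> [-15, -9, 39, 17] -> [45, 27, -117, -51] -> -117
  [14, -17, -9, -43, 43, 29, 13] -> [12, -19, -11, -45, 41, 27, 11] -> [-19, -11, -45, 41, 27, 11] -> [-21, -13, -47, 39, 25, 9] -> [63, 39, 141, -117, -75, -27] -> -117
  [13, -16, 12, -39, 23, 40, -13, 5] -> [11, -18, 10, -41, 21, 38, -15, 3] -> [11, -41, 21, -15, 3] -> [9, -43, 19, -17, 1] -> [-27, 129, -57, 51, -3] -> -57
  [39, -50, -10, -18, 50, 4] -> [37, -52, -12, -20, 48, 2] -> [37] -> [35] -> [-105] -> -105
  [-31, -13, 30, 1, 36, 7, 9, -13, 46] -> [-33, -15, 28, -1, 34, 5, 7, -15, 44] -> [-33, -15, -1, 5, 7, -15] -> [-35, -17, -3, 3, 5, -17] -> [105, 51, 9, -9, -15, 51] -> -15
  [-1, -28, 17, -40, -29, -42, 4, -22, 43, 12] -> [-3, -30, 15, -42, -31, -44, 2, -24, 41, 10] -> [-3, 15, -31, 41] -> [-5, 13, -33, 39] -> [15, -39, 99, -117] -> -117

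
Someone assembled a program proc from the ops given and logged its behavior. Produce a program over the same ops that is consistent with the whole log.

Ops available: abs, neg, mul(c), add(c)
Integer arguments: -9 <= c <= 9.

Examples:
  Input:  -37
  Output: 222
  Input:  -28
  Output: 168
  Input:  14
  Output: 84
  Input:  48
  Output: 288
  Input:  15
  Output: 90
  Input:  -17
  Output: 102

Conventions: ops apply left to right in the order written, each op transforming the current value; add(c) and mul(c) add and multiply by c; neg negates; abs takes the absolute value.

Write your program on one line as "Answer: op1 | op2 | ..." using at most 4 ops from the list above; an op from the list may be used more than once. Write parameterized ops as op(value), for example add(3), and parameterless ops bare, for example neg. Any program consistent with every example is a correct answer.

mul(6) | neg | abs

Check, running the answer program on each example:
  -37 -> -222 -> 222 -> 222
  -28 -> -168 -> 168 -> 168
  14 -> 84 -> -84 -> 84
  48 -> 288 -> -288 -> 288
  15 -> 90 -> -90 -> 90
  -17 -> -102 -> 102 -> 102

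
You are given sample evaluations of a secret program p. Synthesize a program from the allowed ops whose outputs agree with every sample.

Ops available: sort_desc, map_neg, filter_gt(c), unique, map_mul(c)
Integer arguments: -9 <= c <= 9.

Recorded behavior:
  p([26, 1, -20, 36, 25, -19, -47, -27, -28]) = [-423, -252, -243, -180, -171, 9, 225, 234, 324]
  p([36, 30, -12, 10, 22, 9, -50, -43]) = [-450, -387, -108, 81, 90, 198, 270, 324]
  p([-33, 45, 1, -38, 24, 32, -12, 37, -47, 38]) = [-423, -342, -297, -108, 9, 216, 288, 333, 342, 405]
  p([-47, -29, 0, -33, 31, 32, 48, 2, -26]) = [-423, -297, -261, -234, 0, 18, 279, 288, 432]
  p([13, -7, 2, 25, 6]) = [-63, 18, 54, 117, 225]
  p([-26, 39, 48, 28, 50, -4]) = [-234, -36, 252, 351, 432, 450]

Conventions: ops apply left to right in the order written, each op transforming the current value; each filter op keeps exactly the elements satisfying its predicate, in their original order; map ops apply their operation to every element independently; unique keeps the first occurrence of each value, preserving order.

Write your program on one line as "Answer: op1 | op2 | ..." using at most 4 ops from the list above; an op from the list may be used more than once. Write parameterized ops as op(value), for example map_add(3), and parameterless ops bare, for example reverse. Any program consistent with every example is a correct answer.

map_mul(-9) | sort_desc | map_neg

Check, running the answer program on each example:
  [26, 1, -20, 36, 25, -19, -47, -27, -28] -> [-234, -9, 180, -324, -225, 171, 423, 243, 252] -> [423, 252, 243, 180, 171, -9, -225, -234, -324] -> [-423, -252, -243, -180, -171, 9, 225, 234, 324]
  [36, 30, -12, 10, 22, 9, -50, -43] -> [-324, -270, 108, -90, -198, -81, 450, 387] -> [450, 387, 108, -81, -90, -198, -270, -324] -> [-450, -387, -108, 81, 90, 198, 270, 324]
  [-33, 45, 1, -38, 24, 32, -12, 37, -47, 38] -> [297, -405, -9, 342, -216, -288, 108, -333, 423, -342] -> [423, 342, 297, 108, -9, -216, -288, -333, -342, -405] -> [-423, -342, -297, -108, 9, 216, 288, 333, 342, 405]
  [-47, -29, 0, -33, 31, 32, 48, 2, -26] -> [423, 261, 0, 297, -279, -288, -432, -18, 234] -> [423, 297, 261, 234, 0, -18, -279, -288, -432] -> [-423, -297, -261, -234, 0, 18, 279, 288, 432]
  [13, -7, 2, 25, 6] -> [-117, 63, -18, -225, -54] -> [63, -18, -54, -117, -225] -> [-63, 18, 54, 117, 225]
  [-26, 39, 48, 28, 50, -4] -> [234, -351, -432, -252, -450, 36] -> [234, 36, -252, -351, -432, -450] -> [-234, -36, 252, 351, 432, 450]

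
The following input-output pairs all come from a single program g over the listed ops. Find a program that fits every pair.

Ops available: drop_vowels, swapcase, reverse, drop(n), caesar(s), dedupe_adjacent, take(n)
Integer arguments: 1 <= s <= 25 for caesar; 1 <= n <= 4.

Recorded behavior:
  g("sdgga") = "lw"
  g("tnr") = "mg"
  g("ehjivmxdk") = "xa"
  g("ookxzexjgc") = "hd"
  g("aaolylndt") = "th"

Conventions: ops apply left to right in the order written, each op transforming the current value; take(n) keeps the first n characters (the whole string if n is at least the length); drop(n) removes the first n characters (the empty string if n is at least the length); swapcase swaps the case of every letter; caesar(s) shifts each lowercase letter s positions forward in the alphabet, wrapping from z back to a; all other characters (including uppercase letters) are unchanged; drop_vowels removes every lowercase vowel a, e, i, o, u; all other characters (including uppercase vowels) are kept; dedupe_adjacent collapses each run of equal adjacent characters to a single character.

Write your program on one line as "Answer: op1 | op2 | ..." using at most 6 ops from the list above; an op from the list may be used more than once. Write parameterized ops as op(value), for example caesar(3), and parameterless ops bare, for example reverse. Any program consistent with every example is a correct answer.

swapcase | dedupe_adjacent | swapcase | take(2) | caesar(19)

Check, running the answer program on each example:
  "sdgga" -> "SDGGA" -> "SDGA" -> "sdga" -> "sd" -> "lw"
  "tnr" -> "TNR" -> "TNR" -> "tnr" -> "tn" -> "mg"
  "ehjivmxdk" -> "EHJIVMXDK" -> "EHJIVMXDK" -> "ehjivmxdk" -> "eh" -> "xa"
  "ookxzexjgc" -> "OOKXZEXJGC" -> "OKXZEXJGC" -> "okxzexjgc" -> "ok" -> "hd"
  "aaolylndt" -> "AAOLYLNDT" -> "AOLYLNDT" -> "aolylndt" -> "ao" -> "th"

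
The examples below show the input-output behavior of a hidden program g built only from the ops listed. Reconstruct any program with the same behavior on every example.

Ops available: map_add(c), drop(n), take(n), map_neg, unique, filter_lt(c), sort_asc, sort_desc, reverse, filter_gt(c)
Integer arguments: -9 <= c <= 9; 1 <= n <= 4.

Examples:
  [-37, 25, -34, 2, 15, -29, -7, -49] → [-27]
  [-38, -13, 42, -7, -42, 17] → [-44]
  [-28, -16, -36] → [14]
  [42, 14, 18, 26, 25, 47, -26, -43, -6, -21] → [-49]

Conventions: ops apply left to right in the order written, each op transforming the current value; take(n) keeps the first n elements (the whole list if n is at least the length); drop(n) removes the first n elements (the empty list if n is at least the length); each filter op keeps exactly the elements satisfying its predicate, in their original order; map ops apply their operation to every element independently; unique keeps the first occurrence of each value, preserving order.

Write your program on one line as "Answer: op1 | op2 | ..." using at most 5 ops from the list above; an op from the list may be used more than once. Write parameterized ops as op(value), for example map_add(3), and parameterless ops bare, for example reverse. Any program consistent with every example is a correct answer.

map_neg | sort_asc | map_add(-2) | take(4) | take(1)

Check, running the answer program on each example:
  [-37, 25, -34, 2, 15, -29, -7, -49] -> [37, -25, 34, -2, -15, 29, 7, 49] -> [-25, -15, -2, 7, 29, 34, 37, 49] -> [-27, -17, -4, 5, 27, 32, 35, 47] -> [-27, -17, -4, 5] -> [-27]
  [-38, -13, 42, -7, -42, 17] -> [38, 13, -42, 7, 42, -17] -> [-42, -17, 7, 13, 38, 42] -> [-44, -19, 5, 11, 36, 40] -> [-44, -19, 5, 11] -> [-44]
  [-28, -16, -36] -> [28, 16, 36] -> [16, 28, 36] -> [14, 26, 34] -> [14, 26, 34] -> [14]
  [42, 14, 18, 26, 25, 47, -26, -43, -6, -21] -> [-42, -14, -18, -26, -25, -47, 26, 43, 6, 21] -> [-47, -42, -26, -25, -18, -14, 6, 21, 26, 43] -> [-49, -44, -28, -27, -20, -16, 4, 19, 24, 41] -> [-49, -44, -28, -27] -> [-49]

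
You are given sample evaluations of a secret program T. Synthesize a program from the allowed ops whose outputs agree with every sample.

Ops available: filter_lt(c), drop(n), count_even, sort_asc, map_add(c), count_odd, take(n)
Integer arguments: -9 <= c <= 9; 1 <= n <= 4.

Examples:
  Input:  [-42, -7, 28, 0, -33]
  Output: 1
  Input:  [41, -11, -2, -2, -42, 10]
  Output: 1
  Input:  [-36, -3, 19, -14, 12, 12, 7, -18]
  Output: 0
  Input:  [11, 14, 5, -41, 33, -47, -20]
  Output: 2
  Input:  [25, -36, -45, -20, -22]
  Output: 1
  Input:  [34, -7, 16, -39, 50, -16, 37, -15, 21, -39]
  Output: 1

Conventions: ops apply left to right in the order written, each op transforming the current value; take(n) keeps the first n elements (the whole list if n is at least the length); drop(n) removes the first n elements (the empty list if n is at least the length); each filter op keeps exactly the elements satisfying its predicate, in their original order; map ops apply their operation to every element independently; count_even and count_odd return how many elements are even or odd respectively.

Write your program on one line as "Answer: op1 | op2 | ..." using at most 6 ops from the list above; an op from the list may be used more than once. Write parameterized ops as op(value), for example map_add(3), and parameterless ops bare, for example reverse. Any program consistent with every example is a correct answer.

filter_lt(2) | take(3) | sort_asc | filter_lt(-3) | take(2) | count_odd

Check, running the answer program on each example:
  [-42, -7, 28, 0, -33] -> [-42, -7, 0, -33] -> [-42, -7, 0] -> [-42, -7, 0] -> [-42, -7] -> [-42, -7] -> 1
  [41, -11, -2, -2, -42, 10] -> [-11, -2, -2, -42] -> [-11, -2, -2] -> [-11, -2, -2] -> [-11] -> [-11] -> 1
  [-36, -3, 19, -14, 12, 12, 7, -18] -> [-36, -3, -14, -18] -> [-36, -3, -14] -> [-36, -14, -3] -> [-36, -14] -> [-36, -14] -> 0
  [11, 14, 5, -41, 33, -47, -20] -> [-41, -47, -20] -> [-41, -47, -20] -> [-47, -41, -20] -> [-47, -41, -20] -> [-47, -41] -> 2
  [25, -36, -45, -20, -22] -> [-36, -45, -20, -22] -> [-36, -45, -20] -> [-45, -36, -20] -> [-45, -36, -20] -> [-45, -36] -> 1
  [34, -7, 16, -39, 50, -16, 37, -15, 21, -39] -> [-7, -39, -16, -15, -39] -> [-7, -39, -16] -> [-39, -16, -7] -> [-39, -16, -7] -> [-39, -16] -> 1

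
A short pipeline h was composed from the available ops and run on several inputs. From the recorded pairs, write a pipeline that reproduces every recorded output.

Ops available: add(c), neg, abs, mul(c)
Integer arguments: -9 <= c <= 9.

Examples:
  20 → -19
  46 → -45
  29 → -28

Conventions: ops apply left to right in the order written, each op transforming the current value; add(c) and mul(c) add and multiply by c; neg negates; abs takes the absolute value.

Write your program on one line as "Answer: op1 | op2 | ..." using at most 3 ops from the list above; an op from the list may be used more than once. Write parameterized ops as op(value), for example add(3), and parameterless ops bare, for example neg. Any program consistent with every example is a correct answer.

add(-1) | neg

Check, running the answer program on each example:
  20 -> 19 -> -19
  46 -> 45 -> -45
  29 -> 28 -> -28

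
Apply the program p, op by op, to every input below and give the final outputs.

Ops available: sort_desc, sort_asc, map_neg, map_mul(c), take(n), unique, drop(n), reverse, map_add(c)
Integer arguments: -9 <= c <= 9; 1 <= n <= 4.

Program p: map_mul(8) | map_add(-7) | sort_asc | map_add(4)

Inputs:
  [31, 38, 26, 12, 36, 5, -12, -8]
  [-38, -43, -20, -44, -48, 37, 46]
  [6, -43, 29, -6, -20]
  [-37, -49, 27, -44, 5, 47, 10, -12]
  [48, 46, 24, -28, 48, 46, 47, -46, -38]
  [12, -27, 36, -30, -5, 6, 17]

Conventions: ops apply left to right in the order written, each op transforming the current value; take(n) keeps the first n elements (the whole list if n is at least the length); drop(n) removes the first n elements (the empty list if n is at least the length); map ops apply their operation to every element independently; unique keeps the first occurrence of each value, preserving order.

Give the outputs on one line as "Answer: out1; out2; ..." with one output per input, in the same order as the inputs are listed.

Execution, op by op:
  [31, 38, 26, 12, 36, 5, -12, -8] -> [248, 304, 208, 96, 288, 40, -96, -64] -> [241, 297, 201, 89, 281, 33, -103, -71] -> [-103, -71, 33, 89, 201, 241, 281, 297] -> [-99, -67, 37, 93, 205, 245, 285, 301]
  [-38, -43, -20, -44, -48, 37, 46] -> [-304, -344, -160, -352, -384, 296, 368] -> [-311, -351, -167, -359, -391, 289, 361] -> [-391, -359, -351, -311, -167, 289, 361] -> [-387, -355, -347, -307, -163, 293, 365]
  [6, -43, 29, -6, -20] -> [48, -344, 232, -48, -160] -> [41, -351, 225, -55, -167] -> [-351, -167, -55, 41, 225] -> [-347, -163, -51, 45, 229]
  [-37, -49, 27, -44, 5, 47, 10, -12] -> [-296, -392, 216, -352, 40, 376, 80, -96] -> [-303, -399, 209, -359, 33, 369, 73, -103] -> [-399, -359, -303, -103, 33, 73, 209, 369] -> [-395, -355, -299, -99, 37, 77, 213, 373]
  [48, 46, 24, -28, 48, 46, 47, -46, -38] -> [384, 368, 192, -224, 384, 368, 376, -368, -304] -> [377, 361, 185, -231, 377, 361, 369, -375, -311] -> [-375, -311, -231, 185, 361, 361, 369, 377, 377] -> [-371, -307, -227, 189, 365, 365, 373, 381, 381]
  [12, -27, 36, -30, -5, 6, 17] -> [96, -216, 288, -240, -40, 48, 136] -> [89, -223, 281, -247, -47, 41, 129] -> [-247, -223, -47, 41, 89, 129, 281] -> [-243, -219, -43, 45, 93, 133, 285]

[-99, -67, 37, 93, 205, 245, 285, 301]; [-387, -355, -347, -307, -163, 293, 365]; [-347, -163, -51, 45, 229]; [-395, -355, -299, -99, 37, 77, 213, 373]; [-371, -307, -227, 189, 365, 365, 373, 381, 381]; [-243, -219, -43, 45, 93, 133, 285]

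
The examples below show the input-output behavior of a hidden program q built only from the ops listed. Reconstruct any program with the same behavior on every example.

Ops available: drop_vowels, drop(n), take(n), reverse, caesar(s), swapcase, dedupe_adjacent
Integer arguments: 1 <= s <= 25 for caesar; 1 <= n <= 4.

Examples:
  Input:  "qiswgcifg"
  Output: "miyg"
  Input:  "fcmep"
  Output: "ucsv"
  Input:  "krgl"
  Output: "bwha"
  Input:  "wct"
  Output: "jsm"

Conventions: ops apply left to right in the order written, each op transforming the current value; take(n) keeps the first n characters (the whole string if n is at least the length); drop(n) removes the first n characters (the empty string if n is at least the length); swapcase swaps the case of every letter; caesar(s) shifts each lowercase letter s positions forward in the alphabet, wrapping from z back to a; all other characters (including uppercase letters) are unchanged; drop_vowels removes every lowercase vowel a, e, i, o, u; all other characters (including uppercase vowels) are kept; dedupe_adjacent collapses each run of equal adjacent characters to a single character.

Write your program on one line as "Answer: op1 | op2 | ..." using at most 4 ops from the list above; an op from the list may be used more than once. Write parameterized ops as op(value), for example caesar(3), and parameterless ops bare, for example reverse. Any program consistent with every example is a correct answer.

take(4) | caesar(16) | reverse

Check, running the answer program on each example:
  "qiswgcifg" -> "qisw" -> "gyim" -> "miyg"
  "fcmep" -> "fcme" -> "vscu" -> "ucsv"
  "krgl" -> "krgl" -> "ahwb" -> "bwha"
  "wct" -> "wct" -> "msj" -> "jsm"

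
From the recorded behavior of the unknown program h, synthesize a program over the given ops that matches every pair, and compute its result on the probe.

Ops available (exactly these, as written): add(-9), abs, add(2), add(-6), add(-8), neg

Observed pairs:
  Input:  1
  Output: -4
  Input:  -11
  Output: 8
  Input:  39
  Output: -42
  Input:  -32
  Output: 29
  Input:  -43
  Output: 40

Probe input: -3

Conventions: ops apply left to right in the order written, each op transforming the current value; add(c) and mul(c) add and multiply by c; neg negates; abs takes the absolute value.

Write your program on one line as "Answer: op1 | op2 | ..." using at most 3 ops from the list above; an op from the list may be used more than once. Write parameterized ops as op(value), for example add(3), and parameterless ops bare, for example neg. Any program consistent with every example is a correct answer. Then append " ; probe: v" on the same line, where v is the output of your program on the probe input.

add(-6) | neg | add(-9) ; probe: 0

Check, running the answer program on each example:
  1 -> -5 -> 5 -> -4
  -11 -> -17 -> 17 -> 8
  39 -> 33 -> -33 -> -42
  -32 -> -38 -> 38 -> 29
  -43 -> -49 -> 49 -> 40
  probe: -3 -> -9 -> 9 -> 0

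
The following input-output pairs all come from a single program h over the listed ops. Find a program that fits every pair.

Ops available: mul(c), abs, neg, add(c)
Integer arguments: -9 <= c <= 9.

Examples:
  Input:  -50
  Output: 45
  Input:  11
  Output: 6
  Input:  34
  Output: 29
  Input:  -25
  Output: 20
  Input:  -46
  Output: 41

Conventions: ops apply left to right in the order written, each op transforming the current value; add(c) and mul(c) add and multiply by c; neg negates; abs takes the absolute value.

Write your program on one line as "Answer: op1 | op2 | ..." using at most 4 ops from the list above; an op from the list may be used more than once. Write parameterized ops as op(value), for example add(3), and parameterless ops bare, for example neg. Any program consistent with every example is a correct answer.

neg | abs | add(1) | add(-6)

Check, running the answer program on each example:
  -50 -> 50 -> 50 -> 51 -> 45
  11 -> -11 -> 11 -> 12 -> 6
  34 -> -34 -> 34 -> 35 -> 29
  -25 -> 25 -> 25 -> 26 -> 20
  -46 -> 46 -> 46 -> 47 -> 41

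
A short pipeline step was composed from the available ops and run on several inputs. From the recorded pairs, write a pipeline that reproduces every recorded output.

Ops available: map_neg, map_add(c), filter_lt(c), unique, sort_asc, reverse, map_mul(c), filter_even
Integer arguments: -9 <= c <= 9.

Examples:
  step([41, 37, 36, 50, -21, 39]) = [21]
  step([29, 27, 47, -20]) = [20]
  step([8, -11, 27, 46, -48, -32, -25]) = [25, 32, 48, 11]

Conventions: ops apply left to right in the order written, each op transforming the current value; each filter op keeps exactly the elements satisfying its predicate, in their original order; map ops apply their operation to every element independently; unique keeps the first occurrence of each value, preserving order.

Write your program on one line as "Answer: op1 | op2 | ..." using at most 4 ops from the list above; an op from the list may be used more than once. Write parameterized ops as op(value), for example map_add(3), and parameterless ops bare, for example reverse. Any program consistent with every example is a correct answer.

filter_lt(-2) | reverse | map_neg

Check, running the answer program on each example:
  [41, 37, 36, 50, -21, 39] -> [-21] -> [-21] -> [21]
  [29, 27, 47, -20] -> [-20] -> [-20] -> [20]
  [8, -11, 27, 46, -48, -32, -25] -> [-11, -48, -32, -25] -> [-25, -32, -48, -11] -> [25, 32, 48, 11]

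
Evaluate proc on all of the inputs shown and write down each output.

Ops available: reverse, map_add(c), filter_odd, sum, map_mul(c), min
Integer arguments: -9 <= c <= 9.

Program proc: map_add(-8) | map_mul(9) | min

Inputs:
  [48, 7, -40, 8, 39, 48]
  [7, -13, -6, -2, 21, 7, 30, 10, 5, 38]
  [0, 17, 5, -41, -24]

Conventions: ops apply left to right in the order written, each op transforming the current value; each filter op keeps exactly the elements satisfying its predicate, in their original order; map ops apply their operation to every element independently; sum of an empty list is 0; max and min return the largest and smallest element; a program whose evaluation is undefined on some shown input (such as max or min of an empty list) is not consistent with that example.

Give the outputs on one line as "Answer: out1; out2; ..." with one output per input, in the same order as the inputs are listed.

Execution, op by op:
  [48, 7, -40, 8, 39, 48] -> [40, -1, -48, 0, 31, 40] -> [360, -9, -432, 0, 279, 360] -> -432
  [7, -13, -6, -2, 21, 7, 30, 10, 5, 38] -> [-1, -21, -14, -10, 13, -1, 22, 2, -3, 30] -> [-9, -189, -126, -90, 117, -9, 198, 18, -27, 270] -> -189
  [0, 17, 5, -41, -24] -> [-8, 9, -3, -49, -32] -> [-72, 81, -27, -441, -288] -> -441

-432; -189; -441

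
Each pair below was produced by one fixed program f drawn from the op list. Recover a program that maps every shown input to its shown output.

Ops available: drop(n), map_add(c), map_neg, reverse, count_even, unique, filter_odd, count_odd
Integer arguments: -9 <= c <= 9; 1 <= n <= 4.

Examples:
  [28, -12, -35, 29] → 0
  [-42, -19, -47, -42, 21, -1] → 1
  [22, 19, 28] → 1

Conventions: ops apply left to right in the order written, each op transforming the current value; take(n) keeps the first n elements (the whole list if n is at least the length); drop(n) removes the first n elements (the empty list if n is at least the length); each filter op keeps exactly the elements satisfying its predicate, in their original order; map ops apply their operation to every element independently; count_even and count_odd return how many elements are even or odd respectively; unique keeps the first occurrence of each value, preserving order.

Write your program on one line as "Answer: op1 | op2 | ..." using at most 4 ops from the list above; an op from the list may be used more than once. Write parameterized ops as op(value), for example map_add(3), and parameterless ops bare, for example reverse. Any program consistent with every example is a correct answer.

drop(2) | map_add(-6) | count_even

Check, running the answer program on each example:
  [28, -12, -35, 29] -> [-35, 29] -> [-41, 23] -> 0
  [-42, -19, -47, -42, 21, -1] -> [-47, -42, 21, -1] -> [-53, -48, 15, -7] -> 1
  [22, 19, 28] -> [28] -> [22] -> 1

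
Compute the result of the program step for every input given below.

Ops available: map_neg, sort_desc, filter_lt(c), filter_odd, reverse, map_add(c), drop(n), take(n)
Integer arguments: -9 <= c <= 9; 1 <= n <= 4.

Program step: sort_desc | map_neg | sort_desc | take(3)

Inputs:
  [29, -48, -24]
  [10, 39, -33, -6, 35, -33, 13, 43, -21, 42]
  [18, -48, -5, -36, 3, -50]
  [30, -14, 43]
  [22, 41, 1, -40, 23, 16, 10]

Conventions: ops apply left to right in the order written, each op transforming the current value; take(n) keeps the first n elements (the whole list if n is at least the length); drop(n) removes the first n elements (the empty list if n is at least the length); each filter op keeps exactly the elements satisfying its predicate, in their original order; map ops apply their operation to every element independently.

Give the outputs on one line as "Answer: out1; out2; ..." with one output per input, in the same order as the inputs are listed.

[48, 24, -29]; [33, 33, 21]; [50, 48, 36]; [14, -30, -43]; [40, -1, -10]

Execution, op by op:
  [29, -48, -24] -> [29, -24, -48] -> [-29, 24, 48] -> [48, 24, -29] -> [48, 24, -29]
  [10, 39, -33, -6, 35, -33, 13, 43, -21, 42] -> [43, 42, 39, 35, 13, 10, -6, -21, -33, -33] -> [-43, -42, -39, -35, -13, -10, 6, 21, 33, 33] -> [33, 33, 21, 6, -10, -13, -35, -39, -42, -43] -> [33, 33, 21]
  [18, -48, -5, -36, 3, -50] -> [18, 3, -5, -36, -48, -50] -> [-18, -3, 5, 36, 48, 50] -> [50, 48, 36, 5, -3, -18] -> [50, 48, 36]
  [30, -14, 43] -> [43, 30, -14] -> [-43, -30, 14] -> [14, -30, -43] -> [14, -30, -43]
  [22, 41, 1, -40, 23, 16, 10] -> [41, 23, 22, 16, 10, 1, -40] -> [-41, -23, -22, -16, -10, -1, 40] -> [40, -1, -10, -16, -22, -23, -41] -> [40, -1, -10]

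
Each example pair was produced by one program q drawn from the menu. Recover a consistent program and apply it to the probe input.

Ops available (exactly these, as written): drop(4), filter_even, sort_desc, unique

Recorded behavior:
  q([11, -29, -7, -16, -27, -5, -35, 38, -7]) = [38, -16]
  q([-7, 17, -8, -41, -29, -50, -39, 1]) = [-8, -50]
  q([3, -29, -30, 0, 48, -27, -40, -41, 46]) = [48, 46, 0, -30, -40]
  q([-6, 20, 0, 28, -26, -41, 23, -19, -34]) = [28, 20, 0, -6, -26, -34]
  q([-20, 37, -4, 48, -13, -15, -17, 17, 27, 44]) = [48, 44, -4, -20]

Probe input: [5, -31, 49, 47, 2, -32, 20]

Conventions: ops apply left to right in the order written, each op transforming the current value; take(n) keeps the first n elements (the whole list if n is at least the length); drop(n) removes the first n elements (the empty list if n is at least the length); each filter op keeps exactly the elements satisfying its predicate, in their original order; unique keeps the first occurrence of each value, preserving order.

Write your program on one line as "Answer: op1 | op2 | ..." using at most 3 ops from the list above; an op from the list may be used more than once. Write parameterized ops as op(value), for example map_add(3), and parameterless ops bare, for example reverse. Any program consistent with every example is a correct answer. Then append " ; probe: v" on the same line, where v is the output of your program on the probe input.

sort_desc | filter_even ; probe: [20, 2, -32]

Check, running the answer program on each example:
  [11, -29, -7, -16, -27, -5, -35, 38, -7] -> [38, 11, -5, -7, -7, -16, -27, -29, -35] -> [38, -16]
  [-7, 17, -8, -41, -29, -50, -39, 1] -> [17, 1, -7, -8, -29, -39, -41, -50] -> [-8, -50]
  [3, -29, -30, 0, 48, -27, -40, -41, 46] -> [48, 46, 3, 0, -27, -29, -30, -40, -41] -> [48, 46, 0, -30, -40]
  [-6, 20, 0, 28, -26, -41, 23, -19, -34] -> [28, 23, 20, 0, -6, -19, -26, -34, -41] -> [28, 20, 0, -6, -26, -34]
  [-20, 37, -4, 48, -13, -15, -17, 17, 27, 44] -> [48, 44, 37, 27, 17, -4, -13, -15, -17, -20] -> [48, 44, -4, -20]
  probe: [5, -31, 49, 47, 2, -32, 20] -> [49, 47, 20, 5, 2, -31, -32] -> [20, 2, -32]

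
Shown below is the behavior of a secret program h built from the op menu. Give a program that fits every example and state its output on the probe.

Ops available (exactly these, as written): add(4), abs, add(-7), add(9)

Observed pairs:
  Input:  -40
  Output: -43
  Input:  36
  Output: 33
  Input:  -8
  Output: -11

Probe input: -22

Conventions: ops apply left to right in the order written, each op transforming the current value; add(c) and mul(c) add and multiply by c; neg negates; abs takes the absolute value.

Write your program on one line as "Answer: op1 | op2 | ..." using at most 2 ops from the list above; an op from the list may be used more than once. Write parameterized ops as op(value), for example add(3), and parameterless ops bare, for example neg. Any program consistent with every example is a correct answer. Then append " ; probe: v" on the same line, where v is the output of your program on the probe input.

add(-7) | add(4) ; probe: -25

Check, running the answer program on each example:
  -40 -> -47 -> -43
  36 -> 29 -> 33
  -8 -> -15 -> -11
  probe: -22 -> -29 -> -25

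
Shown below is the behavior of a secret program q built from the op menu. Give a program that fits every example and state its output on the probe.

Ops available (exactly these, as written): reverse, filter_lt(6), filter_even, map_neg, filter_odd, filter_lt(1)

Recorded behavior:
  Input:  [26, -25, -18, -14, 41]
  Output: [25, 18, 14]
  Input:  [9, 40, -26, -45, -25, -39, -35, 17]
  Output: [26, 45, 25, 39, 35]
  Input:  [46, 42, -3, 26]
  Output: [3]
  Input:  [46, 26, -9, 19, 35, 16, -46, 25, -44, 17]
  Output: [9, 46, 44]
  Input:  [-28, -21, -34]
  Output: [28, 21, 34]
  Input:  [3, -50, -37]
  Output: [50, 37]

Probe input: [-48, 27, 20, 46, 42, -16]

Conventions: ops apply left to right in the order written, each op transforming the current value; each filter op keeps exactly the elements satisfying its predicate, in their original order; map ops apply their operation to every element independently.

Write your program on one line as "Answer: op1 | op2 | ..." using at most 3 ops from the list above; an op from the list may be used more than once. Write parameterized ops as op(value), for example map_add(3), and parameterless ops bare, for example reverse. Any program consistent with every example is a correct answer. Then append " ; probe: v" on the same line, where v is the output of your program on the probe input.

filter_lt(1) | map_neg ; probe: [48, 16]

Check, running the answer program on each example:
  [26, -25, -18, -14, 41] -> [-25, -18, -14] -> [25, 18, 14]
  [9, 40, -26, -45, -25, -39, -35, 17] -> [-26, -45, -25, -39, -35] -> [26, 45, 25, 39, 35]
  [46, 42, -3, 26] -> [-3] -> [3]
  [46, 26, -9, 19, 35, 16, -46, 25, -44, 17] -> [-9, -46, -44] -> [9, 46, 44]
  [-28, -21, -34] -> [-28, -21, -34] -> [28, 21, 34]
  [3, -50, -37] -> [-50, -37] -> [50, 37]
  probe: [-48, 27, 20, 46, 42, -16] -> [-48, -16] -> [48, 16]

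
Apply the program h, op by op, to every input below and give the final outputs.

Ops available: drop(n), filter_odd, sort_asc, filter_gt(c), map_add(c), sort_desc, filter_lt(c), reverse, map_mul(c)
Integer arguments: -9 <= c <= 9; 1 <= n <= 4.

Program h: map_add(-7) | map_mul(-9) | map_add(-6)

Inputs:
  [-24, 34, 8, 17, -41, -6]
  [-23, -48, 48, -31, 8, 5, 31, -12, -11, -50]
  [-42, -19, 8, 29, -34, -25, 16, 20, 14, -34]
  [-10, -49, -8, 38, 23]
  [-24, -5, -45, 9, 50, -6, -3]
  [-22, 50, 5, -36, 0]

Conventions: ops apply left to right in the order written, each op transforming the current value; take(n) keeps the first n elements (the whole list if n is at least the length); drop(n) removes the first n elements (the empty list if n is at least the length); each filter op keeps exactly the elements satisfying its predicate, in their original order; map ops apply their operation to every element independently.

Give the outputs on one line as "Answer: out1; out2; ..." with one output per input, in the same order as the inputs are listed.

[273, -249, -15, -96, 426, 111]; [264, 489, -375, 336, -15, 12, -222, 165, 156, 507]; [435, 228, -15, -204, 363, 282, -87, -123, -69, 363]; [147, 498, 129, -285, -150]; [273, 102, 462, -24, -393, 111, 84]; [255, -393, 12, 381, 57]

Execution, op by op:
  [-24, 34, 8, 17, -41, -6] -> [-31, 27, 1, 10, -48, -13] -> [279, -243, -9, -90, 432, 117] -> [273, -249, -15, -96, 426, 111]
  [-23, -48, 48, -31, 8, 5, 31, -12, -11, -50] -> [-30, -55, 41, -38, 1, -2, 24, -19, -18, -57] -> [270, 495, -369, 342, -9, 18, -216, 171, 162, 513] -> [264, 489, -375, 336, -15, 12, -222, 165, 156, 507]
  [-42, -19, 8, 29, -34, -25, 16, 20, 14, -34] -> [-49, -26, 1, 22, -41, -32, 9, 13, 7, -41] -> [441, 234, -9, -198, 369, 288, -81, -117, -63, 369] -> [435, 228, -15, -204, 363, 282, -87, -123, -69, 363]
  [-10, -49, -8, 38, 23] -> [-17, -56, -15, 31, 16] -> [153, 504, 135, -279, -144] -> [147, 498, 129, -285, -150]
  [-24, -5, -45, 9, 50, -6, -3] -> [-31, -12, -52, 2, 43, -13, -10] -> [279, 108, 468, -18, -387, 117, 90] -> [273, 102, 462, -24, -393, 111, 84]
  [-22, 50, 5, -36, 0] -> [-29, 43, -2, -43, -7] -> [261, -387, 18, 387, 63] -> [255, -393, 12, 381, 57]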